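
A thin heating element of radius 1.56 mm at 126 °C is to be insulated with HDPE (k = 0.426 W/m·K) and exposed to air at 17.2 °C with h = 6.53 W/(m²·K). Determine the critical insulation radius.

r_cr = 6.52 cm

For a cylinder, r_cr = k_ins/h = 0.426/6.53 = 0.0652 m = 6.52 cm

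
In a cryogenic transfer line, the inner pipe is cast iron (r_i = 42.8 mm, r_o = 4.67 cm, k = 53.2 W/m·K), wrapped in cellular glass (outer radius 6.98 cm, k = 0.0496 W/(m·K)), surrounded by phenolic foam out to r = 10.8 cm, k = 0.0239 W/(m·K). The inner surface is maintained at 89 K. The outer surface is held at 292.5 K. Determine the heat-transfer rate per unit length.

Q' = 48.5 W/m

Treat each layer as a resistance in series:
  R'_cast iron = ln(0.0467/0.0428)/(2πk) = 0.08721/(2π·53.2) = 2.609×10^-4 m·K/W
  R'_cellular glass = ln(0.0698/0.0467)/(2πk) = 0.4019/(2π·0.0496) = 1.290 m·K/W
  R'_phenolic foam = ln(0.108/0.0698)/(2πk) = 0.4365/(2π·0.0239) = 2.907 m·K/W
ΣR = 2.609×10^-4 + 1.290 + 2.907 = 4.197 m·K/W
Q' = ΔT/ΣR = (89 K − 292.5 K)/4.197 = -48.5 W/m
(Negative Q' ⇒ heat flows inward; heat gain = 48.5 W/m.)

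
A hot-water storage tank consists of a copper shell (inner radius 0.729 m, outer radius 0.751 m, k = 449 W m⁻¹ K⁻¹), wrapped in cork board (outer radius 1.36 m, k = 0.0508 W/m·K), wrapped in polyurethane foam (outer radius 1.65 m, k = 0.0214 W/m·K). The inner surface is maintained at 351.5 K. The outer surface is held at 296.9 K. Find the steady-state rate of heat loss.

Resistance network (inner→outer):
  R_copper = (1/0.729 − 1/0.751)/(4πk) = 0.04018/(4π·449) = 7.122×10^-6 K/W
  R_cork board = (1/0.751 − 1/1.36)/(4πk) = 0.5963/(4π·0.0508) = 0.9340 K/W
  R_polyurethane foam = (1/1.36 − 1/1.65)/(4πk) = 0.1292/(4π·0.0214) = 0.4806 K/W
ΣR = 7.122×10^-6 + 0.9340 + 0.4806 = 1.415 K/W
Q = ΔT/ΣR = (351.5 K − 296.9 K)/1.415 = 38.6 W

Q = 38.6 W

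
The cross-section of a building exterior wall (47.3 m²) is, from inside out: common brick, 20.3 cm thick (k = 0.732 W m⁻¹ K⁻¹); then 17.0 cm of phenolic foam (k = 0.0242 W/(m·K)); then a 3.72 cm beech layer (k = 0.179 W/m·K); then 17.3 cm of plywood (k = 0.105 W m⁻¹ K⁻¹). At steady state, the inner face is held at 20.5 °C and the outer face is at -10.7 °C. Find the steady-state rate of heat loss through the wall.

Q = 161 W

Treat each layer as a resistance in series:
  R_common brick = L/(kA) = 0.203/(0.732·47.3) = 0.005863 K/W
  R_phenolic foam = L/(kA) = 0.170/(0.0242·47.3) = 0.1485 K/W
  R_beech = L/(kA) = 0.0372/(0.179·47.3) = 0.004394 K/W
  R_plywood = L/(kA) = 0.173/(0.105·47.3) = 0.03483 K/W
ΣR = 0.005863 + 0.1485 + 0.004394 + 0.03483 = 0.1936 K/W
Q = ΔT/ΣR = (20.5 °C − -10.7 °C)/0.1936 = 161 W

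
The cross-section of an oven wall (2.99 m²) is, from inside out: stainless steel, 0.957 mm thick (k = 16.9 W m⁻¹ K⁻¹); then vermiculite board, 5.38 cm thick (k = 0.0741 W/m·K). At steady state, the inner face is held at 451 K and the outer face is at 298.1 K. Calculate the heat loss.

Q = 630 W

Resistance network (inner→outer):
  R_stainless steel = L/(kA) = 9.57×10^-4/(16.9·2.99) = 1.894×10^-5 K/W
  R_vermiculite board = L/(kA) = 0.0538/(0.0741·2.99) = 0.2428 K/W
ΣR = 1.894×10^-5 + 0.2428 = 0.2428 K/W
Q = ΔT/ΣR = (451 K − 298.1 K)/0.2428 = 630 W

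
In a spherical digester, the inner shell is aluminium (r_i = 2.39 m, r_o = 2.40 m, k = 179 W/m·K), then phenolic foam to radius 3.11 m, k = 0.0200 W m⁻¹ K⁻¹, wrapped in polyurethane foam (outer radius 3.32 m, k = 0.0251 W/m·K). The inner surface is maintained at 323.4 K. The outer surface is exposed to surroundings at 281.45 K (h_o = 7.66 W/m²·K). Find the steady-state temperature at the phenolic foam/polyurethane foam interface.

Treat each layer as a resistance in series:
  R_aluminium = (1/2.39 − 1/2.40)/(4πk) = 0.001743/(4π·179) = 7.750×10^-7 K/W
  R_phenolic foam = (1/2.40 − 1/3.11)/(4πk) = 0.09512/(4π·0.0200) = 0.3785 K/W
  R_polyurethane foam = (1/3.11 − 1/3.32)/(4πk) = 0.02034/(4π·0.0251) = 0.06448 K/W
  R_conv,out = 1/(4πr²h) = 1/(4π·3.32²·7.66) = 9.425×10^-4 K/W
ΣR = 7.750×10^-7 + 0.3785 + 0.06448 + 9.425×10^-4 = 0.4439 K/W
Q = ΔT/ΣR = (323.4 K − 281.45 K)/0.4439 = 94.50 W
From the inner boundary to the phenolic foam/polyurethane foam interface, ΣR_partial = 0.3785 K/W.
T_interface = T_in − Q·ΣR_partial = 323.4 K − (94.50)(0.3785) = 287.6 K

T = 287.6 K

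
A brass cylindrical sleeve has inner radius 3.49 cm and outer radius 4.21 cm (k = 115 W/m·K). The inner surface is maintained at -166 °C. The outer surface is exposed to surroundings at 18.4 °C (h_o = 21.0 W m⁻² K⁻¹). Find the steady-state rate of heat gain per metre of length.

Resistance network (inner→outer):
  R'_brass = ln(0.0421/0.0349)/(2πk) = 0.1876/(2π·115) = 2.596×10^-4 m·K/W
  R'_conv,out = 1/(2πr h) = 1/(2π·0.0421·21.0) = 0.1800 m·K/W
ΣR = 2.596×10^-4 + 0.1800 = 0.1803 m·K/W
Q' = ΔT/ΣR = (-166 °C − 18.4 °C)/0.1803 = -1020 W/m
(Negative Q' ⇒ heat flows inward; heat gain = 1020 W/m.)

Q' = 1020 W/m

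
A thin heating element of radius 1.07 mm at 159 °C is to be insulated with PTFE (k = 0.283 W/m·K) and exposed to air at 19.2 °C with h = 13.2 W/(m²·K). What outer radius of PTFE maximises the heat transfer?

For a cylinder, r_cr = k_ins/h = 0.283/13.2 = 0.0214 m = 2.14 cm

r_cr = 2.14 cm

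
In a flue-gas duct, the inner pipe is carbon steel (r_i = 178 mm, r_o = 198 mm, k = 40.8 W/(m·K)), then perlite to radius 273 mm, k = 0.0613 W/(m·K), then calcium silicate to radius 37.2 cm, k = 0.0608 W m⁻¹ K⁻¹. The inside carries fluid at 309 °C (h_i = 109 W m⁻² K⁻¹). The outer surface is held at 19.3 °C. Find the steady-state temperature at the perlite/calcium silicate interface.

T = 161 °C

Resistance network (inner→outer):
  R'_conv,in = 1/(2πr h) = 1/(2π·0.178·109) = 0.008203 m·K/W
  R'_carbon steel = ln(0.198/0.178)/(2πk) = 0.1065/(2π·40.8) = 4.154×10^-4 m·K/W
  R'_perlite = ln(0.273/0.198)/(2πk) = 0.3212/(2π·0.0613) = 0.8340 m·K/W
  R'_calcium silicate = ln(0.372/0.273)/(2πk) = 0.3094/(2π·0.0608) = 0.8100 m·K/W
ΣR = 0.008203 + 4.154×10^-4 + 0.8340 + 0.8100 = 1.653 m·K/W
Q' = ΔT/ΣR = (309 °C − 19.3 °C)/1.653 = 175.3 W/m
From the inner boundary to the perlite/calcium silicate interface, ΣR_partial = 0.8426 m·K/W.
T_interface = T_in − Q'·ΣR_partial = 309 °C − (175.3)(0.8426) = 161 °C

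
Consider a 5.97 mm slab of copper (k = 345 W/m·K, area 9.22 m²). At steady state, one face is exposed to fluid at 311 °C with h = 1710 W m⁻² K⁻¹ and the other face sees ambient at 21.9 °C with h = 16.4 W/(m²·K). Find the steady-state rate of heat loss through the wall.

Resistance network (inner→outer):
  R_conv,in = 1/(hA) = 1/(1710·9.22) = 6.343×10^-5 K/W
  R_copper = L/(kA) = 0.00597/(345·9.22) = 1.877×10^-6 K/W
  R_conv,out = 1/(hA) = 1/(16.4·9.22) = 0.006613 K/W
ΣR = 6.343×10^-5 + 1.877×10^-6 + 0.006613 = 0.006678 K/W
Q = ΔT/ΣR = (311 °C − 21.9 °C)/0.006678 = 43300 W

Q = 43300 W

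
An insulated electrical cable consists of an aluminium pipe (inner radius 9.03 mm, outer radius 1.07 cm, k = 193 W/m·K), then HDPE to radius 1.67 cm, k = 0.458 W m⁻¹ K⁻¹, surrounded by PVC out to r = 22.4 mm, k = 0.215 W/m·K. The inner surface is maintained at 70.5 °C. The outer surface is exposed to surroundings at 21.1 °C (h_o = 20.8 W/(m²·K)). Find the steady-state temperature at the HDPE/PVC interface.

T = 59.8 °C

Resistance network (inner→outer):
  R'_aluminium = ln(0.0107/0.00903)/(2πk) = 0.1697/(2π·193) = 1.399×10^-4 m·K/W
  R'_HDPE = ln(0.0167/0.0107)/(2πk) = 0.4452/(2π·0.458) = 0.1547 m·K/W
  R'_PVC = ln(0.0224/0.0167)/(2πk) = 0.2937/(2π·0.215) = 0.2174 m·K/W
  R'_conv,out = 1/(2πr h) = 1/(2π·0.0224·20.8) = 0.3416 m·K/W
ΣR = 1.399×10^-4 + 0.1547 + 0.2174 + 0.3416 = 0.7138 m·K/W
Q' = ΔT/ΣR = (70.5 °C − 21.1 °C)/0.7138 = 69.21 W/m
From the inner boundary to the HDPE/PVC interface, ΣR_partial = 0.1548 m·K/W.
T_interface = T_in − Q'·ΣR_partial = 70.5 °C − (69.21)(0.1548) = 59.8 °C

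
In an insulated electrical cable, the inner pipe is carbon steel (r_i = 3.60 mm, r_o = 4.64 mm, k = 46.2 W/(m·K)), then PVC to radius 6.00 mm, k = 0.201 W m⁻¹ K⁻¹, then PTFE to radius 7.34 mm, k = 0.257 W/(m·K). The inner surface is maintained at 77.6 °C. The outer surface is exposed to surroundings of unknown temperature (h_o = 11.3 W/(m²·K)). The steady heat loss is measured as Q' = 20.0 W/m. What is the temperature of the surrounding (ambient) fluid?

Series resistances:
  R'_carbon steel = ln(0.00464/0.00360)/(2πk) = 0.2538/(2π·46.2) = 8.743×10^-4 m·K/W
  R'_PVC = ln(0.00600/0.00464)/(2πk) = 0.2570/(2π·0.201) = 0.2035 m·K/W
  R'_PTFE = ln(0.00734/0.00600)/(2πk) = 0.2016/(2π·0.257) = 0.1248 m·K/W
  R'_conv,out = 1/(2πr h) = 1/(2π·0.00734·11.3) = 1.919 m·K/W
ΣR = 2.248 m·K/W
ΔT = Q'·ΣR = 20.0 × 2.248 = 44.96 K
Heat flows outward, so T_out = T_in − ΔT = 77.6 − 44.96 = 32.6 °C

T_out = 32.6 °C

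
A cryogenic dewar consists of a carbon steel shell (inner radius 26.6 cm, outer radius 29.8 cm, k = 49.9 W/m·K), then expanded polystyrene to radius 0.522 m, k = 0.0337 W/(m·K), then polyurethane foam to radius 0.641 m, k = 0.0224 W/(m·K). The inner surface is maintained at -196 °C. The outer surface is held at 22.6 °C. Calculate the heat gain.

Series thermal resistances, inner to outer:
  R_carbon steel = (1/0.266 − 1/0.298)/(4πk) = 0.4037/(4π·49.9) = 6.438×10^-4 K/W
  R_expanded polystyrene = (1/0.298 − 1/0.522)/(4πk) = 1.440/(4π·0.0337) = 3.400 K/W
  R_polyurethane foam = (1/0.522 − 1/0.641)/(4πk) = 0.3556/(4π·0.0224) = 1.263 K/W
ΣR = 6.438×10^-4 + 3.400 + 1.263 = 4.664 K/W
Q = ΔT/ΣR = (-196 °C − 22.6 °C)/4.664 = -46.9 W
(Negative Q ⇒ heat flows inward; heat gain = 46.9 W.)

Q = 46.9 W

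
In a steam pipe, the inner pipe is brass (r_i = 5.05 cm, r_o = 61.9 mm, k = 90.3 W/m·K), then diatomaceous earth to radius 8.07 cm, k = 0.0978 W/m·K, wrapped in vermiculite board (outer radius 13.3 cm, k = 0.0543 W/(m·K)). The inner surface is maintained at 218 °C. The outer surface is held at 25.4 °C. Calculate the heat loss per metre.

Treat each layer as a resistance in series:
  R'_brass = ln(0.0619/0.0505)/(2πk) = 0.2035/(2π·90.3) = 3.588×10^-4 m·K/W
  R'_diatomaceous earth = ln(0.0807/0.0619)/(2πk) = 0.2652/(2π·0.0978) = 0.4316 m·K/W
  R'_vermiculite board = ln(0.133/0.0807)/(2πk) = 0.4996/(2π·0.0543) = 1.464 m·K/W
ΣR = 3.588×10^-4 + 0.4316 + 1.464 = 1.896 m·K/W
Q' = ΔT/ΣR = (218 °C − 25.4 °C)/1.896 = 102 W/m

Q' = 102 W/m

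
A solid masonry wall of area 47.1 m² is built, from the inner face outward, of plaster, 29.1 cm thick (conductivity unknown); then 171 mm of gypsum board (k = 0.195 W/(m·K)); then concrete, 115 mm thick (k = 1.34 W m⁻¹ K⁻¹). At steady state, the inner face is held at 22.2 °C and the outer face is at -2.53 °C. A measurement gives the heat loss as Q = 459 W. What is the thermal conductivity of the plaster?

ΣR = ΔT/Q = |22.2 − -2.53|/459 = 0.05388 K/W
Known resistances:
  R_gypsum board = L/(kA) = 0.171/(0.195·47.1) = 0.01862 K/W
  R_concrete = L/(kA) = 0.115/(1.34·47.1) = 0.001822 K/W
R_plaster = ΣR − ΣR_known = 0.05388 − 0.02044 = 0.03344 K/W
L/(kA) = 0.03344 ⇒ k = 0.291/(0.03344·47.1) = 0.185 W/m·K

k = 0.185 W/m·K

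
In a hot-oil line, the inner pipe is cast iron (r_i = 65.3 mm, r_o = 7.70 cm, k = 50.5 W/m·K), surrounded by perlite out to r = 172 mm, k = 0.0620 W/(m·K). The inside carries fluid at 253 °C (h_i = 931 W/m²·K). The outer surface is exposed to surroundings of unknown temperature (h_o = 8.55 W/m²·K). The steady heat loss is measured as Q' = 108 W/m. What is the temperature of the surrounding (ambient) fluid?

Sum the resistances:
  R'_conv,in = 1/(2πr h) = 1/(2π·0.0653·931) = 0.002618 m·K/W
  R'_cast iron = ln(0.0770/0.0653)/(2πk) = 0.1648/(2π·50.5) = 5.194×10^-4 m·K/W
  R'_perlite = ln(0.172/0.0770)/(2πk) = 0.8037/(2π·0.0620) = 2.063 m·K/W
  R'_conv,out = 1/(2πr h) = 1/(2π·0.172·8.55) = 0.1082 m·K/W
ΣR = 2.174 m·K/W
ΔT = Q'·ΣR = 108 × 2.174 = 234.8 K
Heat flows outward, so T_out = T_in − ΔT = 253 − 234.8 = 18.2 °C

T_out = 18.2 °C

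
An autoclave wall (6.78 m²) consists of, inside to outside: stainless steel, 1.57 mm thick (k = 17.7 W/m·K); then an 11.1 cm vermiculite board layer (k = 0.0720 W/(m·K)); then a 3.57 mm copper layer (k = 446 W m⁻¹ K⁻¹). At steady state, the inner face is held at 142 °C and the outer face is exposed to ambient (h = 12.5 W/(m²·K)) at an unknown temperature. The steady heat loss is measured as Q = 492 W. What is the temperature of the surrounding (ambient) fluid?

Series resistances:
  R_stainless steel = L/(kA) = 0.00157/(17.7·6.78) = 1.308×10^-5 K/W
  R_vermiculite board = L/(kA) = 0.111/(0.0720·6.78) = 0.2274 K/W
  R_copper = L/(kA) = 0.00357/(446·6.78) = 1.181×10^-6 K/W
  R_conv,out = 1/(hA) = 1/(12.5·6.78) = 0.01180 K/W
ΣR = 0.2392 K/W
ΔT = Q·ΣR = 492 × 0.2392 = 117.7 K
Heat flows outward, so T_out = T_in − ΔT = 142 − 117.7 = 24.3 °C

T_out = 24.3 °C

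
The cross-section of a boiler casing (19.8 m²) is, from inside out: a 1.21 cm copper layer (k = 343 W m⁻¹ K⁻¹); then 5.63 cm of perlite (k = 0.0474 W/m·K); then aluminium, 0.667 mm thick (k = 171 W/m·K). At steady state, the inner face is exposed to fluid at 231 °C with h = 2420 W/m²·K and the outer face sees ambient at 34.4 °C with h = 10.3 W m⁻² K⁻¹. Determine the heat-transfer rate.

Q = 3030 W

Treat each layer as a resistance in series:
  R_conv,in = 1/(hA) = 1/(2420·19.8) = 2.087×10^-5 K/W
  R_copper = L/(kA) = 0.0121/(343·19.8) = 1.782×10^-6 K/W
  R_perlite = L/(kA) = 0.0563/(0.0474·19.8) = 0.05999 K/W
  R_aluminium = L/(kA) = 6.67×10^-4/(171·19.8) = 1.970×10^-7 K/W
  R_conv,out = 1/(hA) = 1/(10.3·19.8) = 0.004903 K/W
ΣR = 2.087×10^-5 + 1.782×10^-6 + 0.05999 + 1.970×10^-7 + 0.004903 = 0.06492 K/W
Q = ΔT/ΣR = (231 °C − 34.4 °C)/0.06492 = 3030 W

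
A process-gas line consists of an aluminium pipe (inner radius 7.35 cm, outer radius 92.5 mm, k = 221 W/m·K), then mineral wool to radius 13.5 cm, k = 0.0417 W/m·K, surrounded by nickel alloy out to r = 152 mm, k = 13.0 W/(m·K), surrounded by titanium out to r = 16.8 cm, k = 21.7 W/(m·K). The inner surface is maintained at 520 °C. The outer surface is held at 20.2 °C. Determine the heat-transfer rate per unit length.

Q' = 346 W/m

Treat each layer as a resistance in series:
  R'_aluminium = ln(0.0925/0.0735)/(2πk) = 0.2299/(2π·221) = 1.656×10^-4 m·K/W
  R'_mineral wool = ln(0.135/0.0925)/(2πk) = 0.3781/(2π·0.0417) = 1.443 m·K/W
  R'_nickel alloy = ln(0.152/0.135)/(2πk) = 0.1186/(2π·13.0) = 0.001452 m·K/W
  R'_titanium = ln(0.168/0.152)/(2πk) = 0.1001/(2π·21.7) = 7.340×10^-4 m·K/W
ΣR = 1.656×10^-4 + 1.443 + 0.001452 + 7.340×10^-4 = 1.445 m·K/W
Q' = ΔT/ΣR = (520 °C − 20.2 °C)/1.445 = 346 W/m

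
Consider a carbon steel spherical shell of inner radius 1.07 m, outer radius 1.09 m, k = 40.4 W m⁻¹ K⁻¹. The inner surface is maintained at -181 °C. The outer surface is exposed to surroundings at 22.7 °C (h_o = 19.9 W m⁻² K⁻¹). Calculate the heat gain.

Q = 59.9 kW

Series thermal resistances, inner to outer:
  R_carbon steel = (1/1.07 − 1/1.09)/(4πk) = 0.01715/(4π·40.4) = 3.378×10^-5 K/W
  R_conv,out = 1/(4πr²h) = 1/(4π·1.09²·19.9) = 0.003366 K/W
ΣR = 3.378×10^-5 + 0.003366 = 0.003400 K/W
Q = ΔT/ΣR = (-181 °C − 22.7 °C)/0.003400 = -59900 W
(Negative Q ⇒ heat flows inward; heat gain = 59900 W.)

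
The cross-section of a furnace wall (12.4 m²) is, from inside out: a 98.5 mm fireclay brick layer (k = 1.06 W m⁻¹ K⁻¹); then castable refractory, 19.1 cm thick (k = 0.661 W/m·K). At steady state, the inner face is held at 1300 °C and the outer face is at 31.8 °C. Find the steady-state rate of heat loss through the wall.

Q = 41200 W

Treat each layer as a resistance in series:
  R_fireclay brick = L/(kA) = 0.0985/(1.06·12.4) = 0.007494 K/W
  R_castable refractory = L/(kA) = 0.191/(0.661·12.4) = 0.02330 K/W
ΣR = 0.007494 + 0.02330 = 0.03079 K/W
Q = ΔT/ΣR = (1300 °C − 31.8 °C)/0.03079 = 41200 W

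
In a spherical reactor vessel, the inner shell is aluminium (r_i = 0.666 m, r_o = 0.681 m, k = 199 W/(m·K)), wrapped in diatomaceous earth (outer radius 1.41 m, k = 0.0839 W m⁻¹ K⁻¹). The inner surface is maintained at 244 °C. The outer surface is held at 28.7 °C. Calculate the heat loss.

Q = 299 W

Series thermal resistances, inner to outer:
  R_aluminium = (1/0.666 − 1/0.681)/(4πk) = 0.03307/(4π·199) = 1.323×10^-5 K/W
  R_diatomaceous earth = (1/0.681 − 1/1.41)/(4πk) = 0.7592/(4π·0.0839) = 0.7201 K/W
ΣR = 1.323×10^-5 + 0.7201 = 0.7201 K/W
Q = ΔT/ΣR = (244 °C − 28.7 °C)/0.7201 = 299 W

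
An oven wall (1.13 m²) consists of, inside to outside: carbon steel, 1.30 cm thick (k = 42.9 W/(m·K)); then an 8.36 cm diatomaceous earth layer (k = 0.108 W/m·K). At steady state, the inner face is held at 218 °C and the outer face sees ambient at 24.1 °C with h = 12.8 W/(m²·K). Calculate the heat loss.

Resistance network (inner→outer):
  R_carbon steel = L/(kA) = 0.0130/(42.9·1.13) = 2.682×10^-4 K/W
  R_diatomaceous earth = L/(kA) = 0.0836/(0.108·1.13) = 0.6850 K/W
  R_conv,out = 1/(hA) = 1/(12.8·1.13) = 0.06914 K/W
ΣR = 2.682×10^-4 + 0.6850 + 0.06914 = 0.7544 K/W
Q = ΔT/ΣR = (218 °C − 24.1 °C)/0.7544 = 257 W

Q = 257 W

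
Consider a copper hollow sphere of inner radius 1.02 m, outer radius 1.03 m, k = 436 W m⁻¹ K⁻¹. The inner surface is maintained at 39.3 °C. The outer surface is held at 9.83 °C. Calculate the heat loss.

Q = 4πk·ΔT/(1/r₁ − 1/r₂) = 4π × 436 × 29.47 / (1/1.02 − 1/1.03) = 1.70×10^7 W

Q = 17000 kW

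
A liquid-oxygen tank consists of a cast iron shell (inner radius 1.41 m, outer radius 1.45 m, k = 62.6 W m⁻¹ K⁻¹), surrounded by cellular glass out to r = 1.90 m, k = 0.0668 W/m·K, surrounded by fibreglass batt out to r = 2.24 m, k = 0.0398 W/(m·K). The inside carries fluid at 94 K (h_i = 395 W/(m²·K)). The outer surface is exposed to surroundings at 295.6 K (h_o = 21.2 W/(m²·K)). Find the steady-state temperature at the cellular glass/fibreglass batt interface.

Treat each layer as a resistance in series:
  R_conv,in = 1/(4πr²h) = 1/(4π·1.41²·395) = 1.013×10^-4 K/W
  R_cast iron = (1/1.41 − 1/1.45)/(4πk) = 0.01956/(4π·62.6) = 2.487×10^-5 K/W
  R_cellular glass = (1/1.45 − 1/1.90)/(4πk) = 0.1633/(4π·0.0668) = 0.1946 K/W
  R_fibreglass batt = (1/1.90 − 1/2.24)/(4πk) = 0.07989/(4π·0.0398) = 0.1597 K/W
  R_conv,out = 1/(4πr²h) = 1/(4π·2.24²·21.2) = 7.481×10^-4 K/W
ΣR = 1.013×10^-4 + 2.487×10^-5 + 0.1946 + 0.1597 + 7.481×10^-4 = 0.3552 K/W
Q = ΔT/ΣR = (94 K − 295.6 K)/0.3552 = -567.6 W
From the inner boundary to the cellular glass/fibreglass batt interface, ΣR_partial = 0.1947 K/W.
T_interface = T_in − Q·ΣR_partial = 94 K − (-567.6)(0.1947) = 204.5 K

T = 204.5 K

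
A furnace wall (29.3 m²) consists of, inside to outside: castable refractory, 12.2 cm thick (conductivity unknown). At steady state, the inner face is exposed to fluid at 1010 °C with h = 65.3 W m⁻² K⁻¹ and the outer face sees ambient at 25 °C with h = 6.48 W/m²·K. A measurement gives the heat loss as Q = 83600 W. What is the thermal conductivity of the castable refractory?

ΣR = ΔT/Q = |1010 − 25|/83600 = 0.01178 K/W
Known resistances:
  R_conv,in = 1/(hA) = 1/(65.3·29.3) = 5.227×10^-4 K/W
  R_conv,out = 1/(hA) = 1/(6.48·29.3) = 0.005267 K/W
R_castable refractory = ΣR − ΣR_known = 0.01178 − 0.005790 = 0.005990 K/W
L/(kA) = 0.005990 ⇒ k = 0.122/(0.005990·29.3) = 0.695 W/m·K

k = 0.695 W/m·K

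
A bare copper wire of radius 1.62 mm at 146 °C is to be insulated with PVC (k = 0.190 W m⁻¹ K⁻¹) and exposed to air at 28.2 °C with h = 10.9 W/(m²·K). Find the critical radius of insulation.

r_cr = 1.74 cm

For a cylinder, r_cr = k_ins/h = 0.190/10.9 = 0.0174 m = 1.74 cm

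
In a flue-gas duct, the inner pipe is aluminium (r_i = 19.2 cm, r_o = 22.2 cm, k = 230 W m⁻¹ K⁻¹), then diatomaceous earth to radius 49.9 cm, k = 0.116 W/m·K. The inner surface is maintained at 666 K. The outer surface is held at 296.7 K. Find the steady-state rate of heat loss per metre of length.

Q' = 332 W/m

Resistance network (inner→outer):
  R'_aluminium = ln(0.222/0.192)/(2πk) = 0.1452/(2π·230) = 1.005×10^-4 m·K/W
  R'_diatomaceous earth = ln(0.499/0.222)/(2πk) = 0.8099/(2π·0.116) = 1.111 m·K/W
ΣR = 1.005×10^-4 + 1.111 = 1.111 m·K/W
Q' = ΔT/ΣR = (666 K − 296.7 K)/1.111 = 332 W/m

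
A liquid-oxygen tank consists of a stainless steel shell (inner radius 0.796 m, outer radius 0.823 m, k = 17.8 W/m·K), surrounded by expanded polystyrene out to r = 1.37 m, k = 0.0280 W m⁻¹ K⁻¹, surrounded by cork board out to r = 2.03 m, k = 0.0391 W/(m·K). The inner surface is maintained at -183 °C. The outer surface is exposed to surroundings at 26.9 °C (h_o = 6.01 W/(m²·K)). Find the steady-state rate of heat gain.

Resistance network (inner→outer):
  R_stainless steel = (1/0.796 − 1/0.823)/(4πk) = 0.04121/(4π·17.8) = 1.843×10^-4 K/W
  R_expanded polystyrene = (1/0.823 − 1/1.37)/(4πk) = 0.4851/(4π·0.0280) = 1.379 K/W
  R_cork board = (1/1.37 − 1/2.03)/(4πk) = 0.2373/(4π·0.0391) = 0.4830 K/W
  R_conv,out = 1/(4πr²h) = 1/(4π·2.03²·6.01) = 0.003213 K/W
ΣR = 1.843×10^-4 + 1.379 + 0.4830 + 0.003213 = 1.865 K/W
Q = ΔT/ΣR = (-183 °C − 26.9 °C)/1.865 = -113 W
(Negative Q ⇒ heat flows inward; heat gain = 113 W.)

Q = 113 W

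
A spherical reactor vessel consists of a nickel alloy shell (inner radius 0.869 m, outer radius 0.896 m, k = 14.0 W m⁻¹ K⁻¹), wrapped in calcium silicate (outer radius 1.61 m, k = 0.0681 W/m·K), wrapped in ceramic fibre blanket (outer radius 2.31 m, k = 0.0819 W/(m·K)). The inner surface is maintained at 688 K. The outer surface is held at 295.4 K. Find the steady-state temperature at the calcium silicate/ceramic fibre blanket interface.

T = 390 K

Treat each layer as a resistance in series:
  R_nickel alloy = (1/0.869 − 1/0.896)/(4πk) = 0.03468/(4π·14.0) = 1.971×10^-4 K/W
  R_calcium silicate = (1/0.896 − 1/1.61)/(4πk) = 0.4950/(4π·0.0681) = 0.5784 K/W
  R_ceramic fibre blanket = (1/1.61 − 1/2.31)/(4πk) = 0.1882/(4π·0.0819) = 0.1829 K/W
ΣR = 1.971×10^-4 + 0.5784 + 0.1829 = 0.7615 K/W
Q = ΔT/ΣR = (688 K − 295.4 K)/0.7615 = 515.6 W
From the inner boundary to the calcium silicate/ceramic fibre blanket interface, ΣR_partial = 0.5786 K/W.
T_interface = T_in − Q·ΣR_partial = 688 K − (515.6)(0.5786) = 390 K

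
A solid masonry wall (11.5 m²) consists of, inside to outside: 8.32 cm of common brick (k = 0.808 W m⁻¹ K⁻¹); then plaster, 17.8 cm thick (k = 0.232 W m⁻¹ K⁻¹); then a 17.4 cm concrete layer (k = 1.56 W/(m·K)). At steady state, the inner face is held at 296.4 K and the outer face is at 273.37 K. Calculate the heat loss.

Resistance network (inner→outer):
  R_common brick = L/(kA) = 0.0832/(0.808·11.5) = 0.008954 K/W
  R_plaster = L/(kA) = 0.178/(0.232·11.5) = 0.06672 K/W
  R_concrete = L/(kA) = 0.174/(1.56·11.5) = 0.009699 K/W
ΣR = 0.008954 + 0.06672 + 0.009699 = 0.08537 K/W
Q = ΔT/ΣR = (296.4 K − 273.37 K)/0.08537 = 270 W

Q = 270 W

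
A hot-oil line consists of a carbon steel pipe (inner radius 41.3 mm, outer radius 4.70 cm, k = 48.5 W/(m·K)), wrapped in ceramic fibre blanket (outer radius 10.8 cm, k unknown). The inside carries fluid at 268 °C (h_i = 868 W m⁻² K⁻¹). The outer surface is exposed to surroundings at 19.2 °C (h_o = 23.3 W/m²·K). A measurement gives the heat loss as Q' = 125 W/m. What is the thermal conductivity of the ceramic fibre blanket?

k = 0.0689 W/m·K

ΣR = ΔT/Q' = |268 − 19.2|/125 = 1.990 m·K/W
Known resistances:
  R'_conv,in = 1/(2πr h) = 1/(2π·0.0413·868) = 0.004440 m·K/W
  R'_carbon steel = ln(0.0470/0.0413)/(2πk) = 0.1293/(2π·48.5) = 4.243×10^-4 m·K/W
  R'_conv,out = 1/(2πr h) = 1/(2π·0.108·23.3) = 0.06325 m·K/W
R_ceramic fibre blanket = ΣR − ΣR_known = 1.990 − 0.06811 = 1.922 m·K/W
ln(r₂/r₁)/(2πk) = 1.922 ⇒ k = 0.8320/(2π·1.922) = 0.0689 W/m·K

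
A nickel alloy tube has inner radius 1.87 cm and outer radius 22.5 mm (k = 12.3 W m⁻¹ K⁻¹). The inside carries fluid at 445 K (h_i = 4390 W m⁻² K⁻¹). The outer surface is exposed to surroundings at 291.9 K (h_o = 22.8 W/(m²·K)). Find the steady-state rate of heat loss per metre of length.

Resistance network (inner→outer):
  R'_conv,in = 1/(2πr h) = 1/(2π·0.0187·4390) = 0.001939 m·K/W
  R'_nickel alloy = ln(0.0225/0.0187)/(2πk) = 0.1850/(2π·12.3) = 0.002394 m·K/W
  R'_conv,out = 1/(2πr h) = 1/(2π·0.0225·22.8) = 0.3102 m·K/W
ΣR = 0.001939 + 0.002394 + 0.3102 = 0.3145 m·K/W
Q' = ΔT/ΣR = (445 K − 291.9 K)/0.3145 = 487 W/m

Q' = 487 W/m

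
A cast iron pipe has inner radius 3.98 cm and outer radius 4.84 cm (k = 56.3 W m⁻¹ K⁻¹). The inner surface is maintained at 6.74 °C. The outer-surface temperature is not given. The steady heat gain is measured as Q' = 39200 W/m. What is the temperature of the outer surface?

Sum the resistances:
  R'_cast iron = ln(0.0484/0.0398)/(2πk) = 0.1956/(2π·56.3) = 5.530×10^-4 m·K/W
ΣR = 5.530×10^-4 m·K/W
ΔT = Q'·ΣR = 39200 × 5.530×10^-4 = 21.68 K
Heat flows inward, so T_out = T_in + ΔT = 6.74 + 21.68 = 28.4 °C

T_out = 28.4 °C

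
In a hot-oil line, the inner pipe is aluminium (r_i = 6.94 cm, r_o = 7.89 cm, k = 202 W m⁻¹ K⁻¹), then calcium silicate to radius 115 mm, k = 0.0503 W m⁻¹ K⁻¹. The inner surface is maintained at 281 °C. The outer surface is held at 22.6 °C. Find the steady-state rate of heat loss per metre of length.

Q' = 217 W/m

Series thermal resistances, inner to outer:
  R'_aluminium = ln(0.0789/0.0694)/(2πk) = 0.1283/(2π·202) = 1.011×10^-4 m·K/W
  R'_calcium silicate = ln(0.115/0.0789)/(2πk) = 0.3768/(2π·0.0503) = 1.192 m·K/W
ΣR = 1.011×10^-4 + 1.192 = 1.192 m·K/W
Q' = ΔT/ΣR = (281 °C − 22.6 °C)/1.192 = 217 W/m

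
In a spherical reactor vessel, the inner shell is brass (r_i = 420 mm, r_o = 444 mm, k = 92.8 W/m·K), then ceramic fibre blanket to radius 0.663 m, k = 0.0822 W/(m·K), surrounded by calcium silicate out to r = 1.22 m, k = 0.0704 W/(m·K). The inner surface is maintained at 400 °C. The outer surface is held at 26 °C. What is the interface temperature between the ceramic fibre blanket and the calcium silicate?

T = 220 °C

Resistance network (inner→outer):
  R_brass = (1/0.420 − 1/0.444)/(4πk) = 0.1287/(4π·92.8) = 1.104×10^-4 K/W
  R_ceramic fibre blanket = (1/0.444 − 1/0.663)/(4πk) = 0.7440/(4π·0.0822) = 0.7202 K/W
  R_calcium silicate = (1/0.663 − 1/1.22)/(4πk) = 0.6886/(4π·0.0704) = 0.7784 K/W
ΣR = 1.104×10^-4 + 0.7202 + 0.7784 = 1.499 K/W
Q = ΔT/ΣR = (400 °C − 26 °C)/1.499 = 249.5 W
From the inner boundary to the ceramic fibre blanket/calcium silicate interface, ΣR_partial = 0.7203 K/W.
T_interface = T_in − Q·ΣR_partial = 400 °C − (249.5)(0.7203) = 220 °C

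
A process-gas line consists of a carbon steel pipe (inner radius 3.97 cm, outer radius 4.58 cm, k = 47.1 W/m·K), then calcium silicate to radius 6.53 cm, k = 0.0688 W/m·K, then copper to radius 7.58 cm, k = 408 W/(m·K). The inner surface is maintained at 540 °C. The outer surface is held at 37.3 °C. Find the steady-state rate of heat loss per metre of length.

Q' = 612 W/m

Resistance network (inner→outer):
  R'_carbon steel = ln(0.0458/0.0397)/(2πk) = 0.1429/(2π·47.1) = 4.830×10^-4 m·K/W
  R'_calcium silicate = ln(0.0653/0.0458)/(2πk) = 0.3547/(2π·0.0688) = 0.8205 m·K/W
  R'_copper = ln(0.0758/0.0653)/(2πk) = 0.1491/(2π·408) = 5.816×10^-5 m·K/W
ΣR = 4.830×10^-4 + 0.8205 + 5.816×10^-5 = 0.8210 m·K/W
Q' = ΔT/ΣR = (540 °C − 37.3 °C)/0.8210 = 612 W/m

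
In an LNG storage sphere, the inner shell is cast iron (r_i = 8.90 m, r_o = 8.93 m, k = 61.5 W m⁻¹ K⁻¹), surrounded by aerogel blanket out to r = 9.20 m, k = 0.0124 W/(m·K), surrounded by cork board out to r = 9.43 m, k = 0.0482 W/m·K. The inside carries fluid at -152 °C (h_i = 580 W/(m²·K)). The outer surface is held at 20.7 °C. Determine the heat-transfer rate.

Series thermal resistances, inner to outer:
  R_conv,in = 1/(4πr²h) = 1/(4π·8.90²·580) = 1.732×10^-6 K/W
  R_cast iron = (1/8.90 − 1/8.93)/(4πk) = 3.775×10^-4/(4π·61.5) = 4.884×10^-7 K/W
  R_aerogel blanket = (1/8.93 − 1/9.20)/(4πk) = 0.003286/(4π·0.0124) = 0.02109 K/W
  R_cork board = (1/9.20 − 1/9.43)/(4πk) = 0.002651/(4π·0.0482) = 0.004377 K/W
ΣR = 1.732×10^-6 + 4.884×10^-7 + 0.02109 + 0.004377 = 0.02547 K/W
Q = ΔT/ΣR = (-152 °C − 20.7 °C)/0.02547 = -6780 W
(Negative Q ⇒ heat flows inward; heat gain = 6780 W.)

Q = 6780 W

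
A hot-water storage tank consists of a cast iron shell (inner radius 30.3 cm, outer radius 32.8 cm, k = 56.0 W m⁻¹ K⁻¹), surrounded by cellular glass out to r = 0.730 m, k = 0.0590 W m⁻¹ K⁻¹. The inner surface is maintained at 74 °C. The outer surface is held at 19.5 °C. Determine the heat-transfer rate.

Q = 24.1 W

Treat each layer as a resistance in series:
  R_cast iron = (1/0.303 − 1/0.328)/(4πk) = 0.2515/(4π·56.0) = 3.575×10^-4 K/W
  R_cellular glass = (1/0.328 − 1/0.730)/(4πk) = 1.679/(4π·0.0590) = 2.264 K/W
ΣR = 3.575×10^-4 + 2.264 = 2.264 K/W
Q = ΔT/ΣR = (74 °C − 19.5 °C)/2.264 = 24.1 W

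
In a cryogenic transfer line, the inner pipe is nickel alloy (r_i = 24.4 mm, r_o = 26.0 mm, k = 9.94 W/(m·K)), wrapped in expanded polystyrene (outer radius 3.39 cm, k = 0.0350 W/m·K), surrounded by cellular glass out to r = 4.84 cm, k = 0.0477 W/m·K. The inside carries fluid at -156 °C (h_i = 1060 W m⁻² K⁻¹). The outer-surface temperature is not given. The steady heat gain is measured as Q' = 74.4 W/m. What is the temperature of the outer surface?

T_out = 22.7 °C

Sum the resistances:
  R'_conv,in = 1/(2πr h) = 1/(2π·0.0244·1060) = 0.006154 m·K/W
  R'_nickel alloy = ln(0.0260/0.0244)/(2πk) = 0.06351/(2π·9.94) = 0.001017 m·K/W
  R'_expanded polystyrene = ln(0.0339/0.0260)/(2πk) = 0.2653/(2π·0.0350) = 1.206 m·K/W
  R'_cellular glass = ln(0.0484/0.0339)/(2πk) = 0.3561/(2π·0.0477) = 1.188 m·K/W
ΣR = 2.402 m·K/W
ΔT = Q'·ΣR = 74.4 × 2.402 = 178.7 K
Heat flows inward, so T_out = T_in + ΔT = -156 + 178.7 = 22.7 °C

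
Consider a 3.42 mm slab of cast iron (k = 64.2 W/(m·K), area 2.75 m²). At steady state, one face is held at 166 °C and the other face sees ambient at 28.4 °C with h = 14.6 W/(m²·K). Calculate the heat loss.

Q = 5520 W

Series thermal resistances, inner to outer:
  R_cast iron = L/(kA) = 0.00342/(64.2·2.75) = 1.937×10^-5 K/W
  R_conv,out = 1/(hA) = 1/(14.6·2.75) = 0.02491 K/W
ΣR = 1.937×10^-5 + 0.02491 = 0.02493 K/W
Q = ΔT/ΣR = (166 °C − 28.4 °C)/0.02493 = 5520 W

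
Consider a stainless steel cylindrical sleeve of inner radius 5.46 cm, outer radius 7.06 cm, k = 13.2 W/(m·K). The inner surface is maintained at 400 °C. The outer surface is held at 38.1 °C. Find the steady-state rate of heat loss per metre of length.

Q' = 117 kW/m

Q' = 2πk·ΔT/ln(r₂/r₁) = 2π × 13.2 × 361.9 / ln(0.0706/0.0546) = 1.17×10^5 W/m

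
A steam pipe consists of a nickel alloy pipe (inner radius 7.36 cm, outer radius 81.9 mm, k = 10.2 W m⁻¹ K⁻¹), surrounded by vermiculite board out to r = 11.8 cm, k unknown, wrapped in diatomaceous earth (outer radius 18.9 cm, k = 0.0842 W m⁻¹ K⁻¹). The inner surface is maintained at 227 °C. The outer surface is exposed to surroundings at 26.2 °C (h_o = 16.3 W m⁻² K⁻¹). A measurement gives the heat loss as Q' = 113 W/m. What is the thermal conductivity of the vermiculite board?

ΣR = ΔT/Q' = |227 − 26.2|/113 = 1.777 m·K/W
Known resistances:
  R'_nickel alloy = ln(0.0819/0.0736)/(2πk) = 0.1069/(2π·10.2) = 0.001667 m·K/W
  R'_diatomaceous earth = ln(0.189/0.118)/(2πk) = 0.4711/(2π·0.0842) = 0.8904 m·K/W
  R'_conv,out = 1/(2πr h) = 1/(2π·0.189·16.3) = 0.05166 m·K/W
R_vermiculite board = ΣR − ΣR_known = 1.777 − 0.9437 = 0.8333 m·K/W
ln(r₂/r₁)/(2πk) = 0.8333 ⇒ k = 0.3652/(2π·0.8333) = 0.0698 W/m·K

k = 0.0698 W/m·K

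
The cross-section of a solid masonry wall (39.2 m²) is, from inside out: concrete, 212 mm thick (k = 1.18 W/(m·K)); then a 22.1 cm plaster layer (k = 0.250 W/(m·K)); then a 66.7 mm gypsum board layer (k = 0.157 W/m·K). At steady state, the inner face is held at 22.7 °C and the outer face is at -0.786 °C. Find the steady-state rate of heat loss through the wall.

Q = 619 W

Treat each layer as a resistance in series:
  R_concrete = L/(kA) = 0.212/(1.18·39.2) = 0.004583 K/W
  R_plaster = L/(kA) = 0.221/(0.250·39.2) = 0.02255 K/W
  R_gypsum board = L/(kA) = 0.0667/(0.157·39.2) = 0.01084 K/W
ΣR = 0.004583 + 0.02255 + 0.01084 = 0.03797 K/W
Q = ΔT/ΣR = (22.7 °C − -0.786 °C)/0.03797 = 619 W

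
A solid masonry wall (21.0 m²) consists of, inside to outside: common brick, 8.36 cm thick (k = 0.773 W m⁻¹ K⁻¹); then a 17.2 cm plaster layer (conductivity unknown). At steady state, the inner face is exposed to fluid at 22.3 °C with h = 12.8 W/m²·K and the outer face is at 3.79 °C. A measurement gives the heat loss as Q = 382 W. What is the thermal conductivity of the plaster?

ΣR = ΔT/Q = |22.3 − 3.79|/382 = 0.04846 K/W
Known resistances:
  R_conv,in = 1/(hA) = 1/(12.8·21.0) = 0.003720 K/W
  R_common brick = L/(kA) = 0.0836/(0.773·21.0) = 0.005150 K/W
R_plaster = ΣR − ΣR_known = 0.04846 − 0.008870 = 0.03959 K/W
L/(kA) = 0.03959 ⇒ k = 0.172/(0.03959·21.0) = 0.207 W/m·K

k = 0.207 W/m·K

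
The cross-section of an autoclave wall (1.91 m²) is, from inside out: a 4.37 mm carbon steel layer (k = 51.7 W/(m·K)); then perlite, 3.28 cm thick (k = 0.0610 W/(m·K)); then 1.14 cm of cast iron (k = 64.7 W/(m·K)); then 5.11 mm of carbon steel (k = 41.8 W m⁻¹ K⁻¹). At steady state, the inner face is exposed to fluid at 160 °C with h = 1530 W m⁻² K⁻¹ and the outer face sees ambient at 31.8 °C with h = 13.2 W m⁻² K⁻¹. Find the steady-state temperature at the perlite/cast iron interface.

Resistance network (inner→outer):
  R_conv,in = 1/(hA) = 1/(1530·1.91) = 3.422×10^-4 K/W
  R_carbon steel = L/(kA) = 0.00437/(51.7·1.91) = 4.425×10^-5 K/W
  R_perlite = L/(kA) = 0.0328/(0.0610·1.91) = 0.2815 K/W
  R_cast iron = L/(kA) = 0.0114/(64.7·1.91) = 9.225×10^-5 K/W
  R_carbon steel = L/(kA) = 0.00511/(41.8·1.91) = 6.400×10^-5 K/W
  R_conv,out = 1/(hA) = 1/(13.2·1.91) = 0.03966 K/W
ΣR = 3.422×10^-4 + 4.425×10^-5 + 0.2815 + 9.225×10^-5 + 6.400×10^-5 + 0.03966 = 0.3217 K/W
Q = ΔT/ΣR = (160 °C − 31.8 °C)/0.3217 = 398.5 W
From the inner boundary to the perlite/cast iron interface, ΣR_partial = 0.2819 K/W.
T_interface = T_in − Q·ΣR_partial = 160 °C − (398.5)(0.2819) = 47.7 °C

T = 47.7 °C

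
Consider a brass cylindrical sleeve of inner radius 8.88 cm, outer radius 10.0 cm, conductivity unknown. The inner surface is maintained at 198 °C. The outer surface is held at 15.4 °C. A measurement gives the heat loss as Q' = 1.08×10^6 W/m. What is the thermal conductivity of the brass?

ΣR = ΔT/Q' = |198 − 15.4|/1.08×10^6 = 1.691×10^-4 m·K/W
ln(r₂/r₁)/(2πk) = 1.691×10^-4 ⇒ k = 0.1188/(2π·1.691×10^-4) = 112 W/m·K

k = 112 W/m·K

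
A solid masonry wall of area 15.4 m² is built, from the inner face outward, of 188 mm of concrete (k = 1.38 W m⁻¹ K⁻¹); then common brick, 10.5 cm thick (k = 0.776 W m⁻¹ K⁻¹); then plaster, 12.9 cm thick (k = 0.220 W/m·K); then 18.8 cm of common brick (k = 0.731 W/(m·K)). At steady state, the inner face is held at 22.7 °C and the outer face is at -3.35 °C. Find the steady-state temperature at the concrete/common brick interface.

T = 19.5 °C

Series thermal resistances, inner to outer:
  R_concrete = L/(kA) = 0.188/(1.38·15.4) = 0.008846 K/W
  R_common brick = L/(kA) = 0.105/(0.776·15.4) = 0.008786 K/W
  R_plaster = L/(kA) = 0.129/(0.220·15.4) = 0.03808 K/W
  R_common brick = L/(kA) = 0.188/(0.731·15.4) = 0.01670 K/W
ΣR = 0.008846 + 0.008786 + 0.03808 + 0.01670 = 0.07241 K/W
Q = ΔT/ΣR = (22.7 °C − -3.35 °C)/0.07241 = 359.8 W
From the inner boundary to the concrete/common brick interface, ΣR_partial = 0.008846 K/W.
T_interface = T_in − Q·ΣR_partial = 22.7 °C − (359.8)(0.008846) = 19.5 °C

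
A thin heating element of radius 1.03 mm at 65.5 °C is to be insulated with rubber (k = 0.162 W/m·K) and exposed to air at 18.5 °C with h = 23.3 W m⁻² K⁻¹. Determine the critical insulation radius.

For a cylinder, r_cr = k_ins/h = 0.162/23.3 = 0.00695 m = 0.695 cm

r_cr = 0.695 cm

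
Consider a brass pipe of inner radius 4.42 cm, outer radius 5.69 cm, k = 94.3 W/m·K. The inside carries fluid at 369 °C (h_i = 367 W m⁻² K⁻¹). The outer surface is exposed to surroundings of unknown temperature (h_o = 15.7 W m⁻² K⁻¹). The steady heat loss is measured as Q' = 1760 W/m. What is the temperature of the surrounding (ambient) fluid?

Sum the resistances:
  R'_conv,in = 1/(2πr h) = 1/(2π·0.0442·367) = 0.009811 m·K/W
  R'_brass = ln(0.0569/0.0442)/(2πk) = 0.2526/(2π·94.3) = 4.263×10^-4 m·K/W
  R'_conv,out = 1/(2πr h) = 1/(2π·0.0569·15.7) = 0.1782 m·K/W
ΣR = 0.1884 m·K/W
ΔT = Q'·ΣR = 1760 × 0.1884 = 331.6 K
Heat flows outward, so T_out = T_in − ΔT = 369 − 331.6 = 37.4 °C

T_out = 37.4 °C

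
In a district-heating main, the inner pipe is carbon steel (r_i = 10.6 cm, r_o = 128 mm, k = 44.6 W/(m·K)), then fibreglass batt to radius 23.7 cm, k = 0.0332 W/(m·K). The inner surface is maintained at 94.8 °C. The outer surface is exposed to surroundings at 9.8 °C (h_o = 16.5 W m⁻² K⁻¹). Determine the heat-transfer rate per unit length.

Treat each layer as a resistance in series:
  R'_carbon steel = ln(0.128/0.106)/(2πk) = 0.1886/(2π·44.6) = 6.730×10^-4 m·K/W
  R'_fibreglass batt = ln(0.237/0.128)/(2πk) = 0.6160/(2π·0.0332) = 2.953 m·K/W
  R'_conv,out = 1/(2πr h) = 1/(2π·0.237·16.5) = 0.04070 m·K/W
ΣR = 6.730×10^-4 + 2.953 + 0.04070 = 2.994 m·K/W
Q' = ΔT/ΣR = (94.8 °C − 9.8 °C)/2.994 = 28.4 W/m

Q' = 28.4 W/m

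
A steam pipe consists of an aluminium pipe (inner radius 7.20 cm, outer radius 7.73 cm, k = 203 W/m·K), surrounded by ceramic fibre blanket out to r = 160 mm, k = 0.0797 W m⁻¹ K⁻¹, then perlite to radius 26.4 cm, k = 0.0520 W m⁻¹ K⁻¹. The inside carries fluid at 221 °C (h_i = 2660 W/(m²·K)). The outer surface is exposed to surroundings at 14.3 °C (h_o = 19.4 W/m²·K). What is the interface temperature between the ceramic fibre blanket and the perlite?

T = 121 °C

Series thermal resistances, inner to outer:
  R'_conv,in = 1/(2πr h) = 1/(2π·0.0720·2660) = 8.310×10^-4 m·K/W
  R'_aluminium = ln(0.0773/0.0720)/(2πk) = 0.07103/(2π·203) = 5.569×10^-5 m·K/W
  R'_ceramic fibre blanket = ln(0.160/0.0773)/(2πk) = 0.7275/(2π·0.0797) = 1.453 m·K/W
  R'_perlite = ln(0.264/0.160)/(2πk) = 0.5008/(2π·0.0520) = 1.533 m·K/W
  R'_conv,out = 1/(2πr h) = 1/(2π·0.264·19.4) = 0.03108 m·K/W
ΣR = 8.310×10^-4 + 5.569×10^-5 + 1.453 + 1.533 + 0.03108 = 3.018 m·K/W
Q' = ΔT/ΣR = (221 °C − 14.3 °C)/3.018 = 68.49 W/m
From the inner boundary to the ceramic fibre blanket/perlite interface, ΣR_partial = 1.454 m·K/W.
T_interface = T_in − Q'·ΣR_partial = 221 °C − (68.49)(1.454) = 121 °C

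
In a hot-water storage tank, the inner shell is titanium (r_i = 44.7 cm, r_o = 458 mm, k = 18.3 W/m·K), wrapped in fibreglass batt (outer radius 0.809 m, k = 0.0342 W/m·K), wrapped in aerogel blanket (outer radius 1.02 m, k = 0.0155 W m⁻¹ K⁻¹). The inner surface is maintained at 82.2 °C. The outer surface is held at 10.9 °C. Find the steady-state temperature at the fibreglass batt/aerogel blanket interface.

Treat each layer as a resistance in series:
  R_titanium = (1/0.447 − 1/0.458)/(4πk) = 0.05373/(4π·18.3) = 2.336×10^-4 K/W
  R_fibreglass batt = (1/0.458 − 1/0.809)/(4πk) = 0.9473/(4π·0.0342) = 2.204 K/W
  R_aerogel blanket = (1/0.809 − 1/1.02)/(4πk) = 0.2557/(4π·0.0155) = 1.313 K/W
ΣR = 2.336×10^-4 + 2.204 + 1.313 = 3.517 K/W
Q = ΔT/ΣR = (82.2 °C − 10.9 °C)/3.517 = 20.27 W
From the inner boundary to the fibreglass batt/aerogel blanket interface, ΣR_partial = 2.204 K/W.
T_interface = T_in − Q·ΣR_partial = 82.2 °C − (20.27)(2.204) = 37.5 °C

T = 37.5 °C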